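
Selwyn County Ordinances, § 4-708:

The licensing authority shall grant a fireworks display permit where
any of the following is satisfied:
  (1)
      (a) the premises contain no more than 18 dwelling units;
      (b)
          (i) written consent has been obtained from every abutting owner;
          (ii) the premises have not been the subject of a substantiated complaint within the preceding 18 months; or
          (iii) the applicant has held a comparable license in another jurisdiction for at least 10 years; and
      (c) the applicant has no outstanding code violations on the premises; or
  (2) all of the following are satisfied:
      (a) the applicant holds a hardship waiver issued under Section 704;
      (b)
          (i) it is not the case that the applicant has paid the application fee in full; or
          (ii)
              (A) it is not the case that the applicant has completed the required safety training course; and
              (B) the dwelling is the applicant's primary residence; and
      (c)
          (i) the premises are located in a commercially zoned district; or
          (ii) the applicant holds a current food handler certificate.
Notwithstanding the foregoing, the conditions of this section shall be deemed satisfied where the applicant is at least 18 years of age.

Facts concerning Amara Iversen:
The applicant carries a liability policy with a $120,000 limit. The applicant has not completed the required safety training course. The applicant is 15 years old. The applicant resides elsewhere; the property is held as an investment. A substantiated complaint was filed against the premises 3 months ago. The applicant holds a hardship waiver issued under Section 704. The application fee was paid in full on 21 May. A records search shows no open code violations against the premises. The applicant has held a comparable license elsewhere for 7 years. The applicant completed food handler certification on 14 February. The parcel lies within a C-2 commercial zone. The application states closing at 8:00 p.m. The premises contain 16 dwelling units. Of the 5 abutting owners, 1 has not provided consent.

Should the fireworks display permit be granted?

(a) ≤ 18 units — holds.
(i) all abutters consent — fails.
(ii) no complaint in 18 mo. — fails.
(iii) prior license ≥ 10 yr — not met.
(b): F OR F OR F → false.
(c) no code violations — satisfied.
(1): T AND F AND T → false.
(a) hardship waiver — met.
(i) not (fee paid) — not met.
(A) not (safety training) — holds.
(B) primary residence — not satisfied.
(ii) = T AND F = false.
(b): F OR F → false.
(i) commercially zoned — satisfied.
(ii) food handler cert. — holds.
(c) = T OR T = true.
So (2) is not satisfied (T AND F AND T).
Overall = F OR F = false.
Exception (age ≥ 18) — not satisfied.
Result: main false OR exception false → false.

No — denied.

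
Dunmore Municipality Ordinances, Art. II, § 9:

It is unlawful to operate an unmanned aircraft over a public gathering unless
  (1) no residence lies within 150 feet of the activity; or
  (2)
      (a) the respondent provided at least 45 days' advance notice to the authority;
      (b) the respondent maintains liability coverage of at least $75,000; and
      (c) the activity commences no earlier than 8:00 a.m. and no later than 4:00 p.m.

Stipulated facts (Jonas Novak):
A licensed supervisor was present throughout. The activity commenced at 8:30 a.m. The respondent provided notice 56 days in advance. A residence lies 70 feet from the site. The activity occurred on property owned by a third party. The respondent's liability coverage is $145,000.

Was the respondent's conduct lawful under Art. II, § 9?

Yes — lawful.

(1) no residence in 150 ft — not met.
(a) ≥45 days' notice — met.
(b) coverage ≥ $75,000 — satisfied.
(c) start within hours — met.
So (2) is satisfied (T AND T AND T).
Overall: F OR T → true.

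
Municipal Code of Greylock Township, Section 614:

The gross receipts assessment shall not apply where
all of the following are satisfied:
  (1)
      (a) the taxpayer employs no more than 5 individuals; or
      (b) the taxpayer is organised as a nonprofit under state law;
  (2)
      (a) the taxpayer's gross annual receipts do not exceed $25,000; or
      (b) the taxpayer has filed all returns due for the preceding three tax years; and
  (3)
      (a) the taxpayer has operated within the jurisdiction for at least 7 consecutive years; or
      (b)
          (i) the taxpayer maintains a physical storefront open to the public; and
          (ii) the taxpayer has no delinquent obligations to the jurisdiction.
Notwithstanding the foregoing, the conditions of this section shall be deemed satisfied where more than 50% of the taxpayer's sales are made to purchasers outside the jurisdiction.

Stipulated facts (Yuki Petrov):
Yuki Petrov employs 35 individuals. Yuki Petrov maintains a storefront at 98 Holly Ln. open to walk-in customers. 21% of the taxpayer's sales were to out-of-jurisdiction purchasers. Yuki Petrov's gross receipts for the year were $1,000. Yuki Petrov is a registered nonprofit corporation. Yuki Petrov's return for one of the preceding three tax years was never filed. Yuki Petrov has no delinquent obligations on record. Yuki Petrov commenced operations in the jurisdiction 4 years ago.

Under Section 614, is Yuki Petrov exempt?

(a) ≤ 5 employees — not met.
(b) nonprofit — met.
(1): F OR T → true.
(a) receipts ≤ $25,000 — met.
(b) returns current — not satisfied.
(2) = T OR F = true.
(a) ≥ 7 yrs in jurisdiction — fails.
(i) has storefront — met.
(ii) no delinquency — holds.
So (b) is satisfied (T AND T).
(3) = F OR T = true.
Overall = T AND T AND T = true.
Exception (>50% out-of-jur. sales) — not satisfied.
Result: main true OR exception false → true.

Yes — exempt.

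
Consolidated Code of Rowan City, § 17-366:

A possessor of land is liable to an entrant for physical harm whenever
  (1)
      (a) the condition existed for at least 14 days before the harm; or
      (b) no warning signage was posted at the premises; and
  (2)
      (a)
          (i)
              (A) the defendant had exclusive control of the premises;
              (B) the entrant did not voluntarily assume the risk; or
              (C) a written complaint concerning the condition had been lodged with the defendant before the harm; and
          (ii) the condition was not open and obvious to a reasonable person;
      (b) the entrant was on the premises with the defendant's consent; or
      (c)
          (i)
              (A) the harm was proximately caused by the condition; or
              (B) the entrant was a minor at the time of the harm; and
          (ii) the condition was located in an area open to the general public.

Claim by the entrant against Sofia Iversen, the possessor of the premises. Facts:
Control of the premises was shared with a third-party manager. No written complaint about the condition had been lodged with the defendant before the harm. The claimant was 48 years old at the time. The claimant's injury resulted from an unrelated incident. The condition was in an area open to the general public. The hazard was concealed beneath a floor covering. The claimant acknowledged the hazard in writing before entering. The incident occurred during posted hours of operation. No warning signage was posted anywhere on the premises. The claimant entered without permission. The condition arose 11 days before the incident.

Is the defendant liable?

No — not liable.

(a) condition ≥14 days old — not satisfied.
(b) no signage posted — satisfied.
(1) = F OR T = true.
(A) exclusive control — not met.
(B) no assumed risk — not met.
(C) complaint lodged — not met.
(i): F OR F OR F → false.
(ii) not open/obvious — met.
(a): F AND T → false.
(b) consent to enter — not met.
(A) proximate cause — fails.
(B) entrant a minor — fails.
(i): F OR F → false.
(ii) public area — satisfied.
(c): F AND T → false.
(2): F OR F OR F → false.
So Overall is not satisfied (T AND F).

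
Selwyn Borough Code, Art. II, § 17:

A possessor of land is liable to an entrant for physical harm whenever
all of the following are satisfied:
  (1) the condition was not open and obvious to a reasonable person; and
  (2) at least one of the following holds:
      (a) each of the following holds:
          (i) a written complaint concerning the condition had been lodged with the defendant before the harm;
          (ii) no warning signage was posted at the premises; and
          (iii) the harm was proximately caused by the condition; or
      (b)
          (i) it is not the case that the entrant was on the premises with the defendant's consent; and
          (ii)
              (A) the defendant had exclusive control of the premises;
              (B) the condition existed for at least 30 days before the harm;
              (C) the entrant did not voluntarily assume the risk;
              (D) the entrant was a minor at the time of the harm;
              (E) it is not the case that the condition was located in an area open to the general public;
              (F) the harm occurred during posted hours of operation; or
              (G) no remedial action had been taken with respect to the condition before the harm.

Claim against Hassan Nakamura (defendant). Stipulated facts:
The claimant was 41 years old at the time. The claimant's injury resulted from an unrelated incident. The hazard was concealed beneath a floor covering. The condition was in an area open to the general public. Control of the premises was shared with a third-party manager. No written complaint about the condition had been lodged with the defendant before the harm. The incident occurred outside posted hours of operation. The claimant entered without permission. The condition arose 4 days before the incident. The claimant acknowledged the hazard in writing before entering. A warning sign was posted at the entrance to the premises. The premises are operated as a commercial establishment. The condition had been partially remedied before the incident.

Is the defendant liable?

No — not liable.

(1) not open/obvious — satisfied.
(i) complaint lodged — fails.
(ii) no signage posted — fails.
(iii) proximate cause — not satisfied.
So (a) is not satisfied (F AND F AND F).
(i) not (consent to enter) — holds.
(A) exclusive control — not met.
(B) condition ≥30 days old — fails.
(C) no assumed risk — not met.
(D) entrant a minor — fails.
(E) not (public area) — not satisfied.
(F) during posted hours — not met.
(G) no remedial action — fails.
(ii): F OR F OR F OR F OR F OR F OR F → false.
(b) = T AND F = false.
(2) = F OR F = false.
Overall = T AND F = false.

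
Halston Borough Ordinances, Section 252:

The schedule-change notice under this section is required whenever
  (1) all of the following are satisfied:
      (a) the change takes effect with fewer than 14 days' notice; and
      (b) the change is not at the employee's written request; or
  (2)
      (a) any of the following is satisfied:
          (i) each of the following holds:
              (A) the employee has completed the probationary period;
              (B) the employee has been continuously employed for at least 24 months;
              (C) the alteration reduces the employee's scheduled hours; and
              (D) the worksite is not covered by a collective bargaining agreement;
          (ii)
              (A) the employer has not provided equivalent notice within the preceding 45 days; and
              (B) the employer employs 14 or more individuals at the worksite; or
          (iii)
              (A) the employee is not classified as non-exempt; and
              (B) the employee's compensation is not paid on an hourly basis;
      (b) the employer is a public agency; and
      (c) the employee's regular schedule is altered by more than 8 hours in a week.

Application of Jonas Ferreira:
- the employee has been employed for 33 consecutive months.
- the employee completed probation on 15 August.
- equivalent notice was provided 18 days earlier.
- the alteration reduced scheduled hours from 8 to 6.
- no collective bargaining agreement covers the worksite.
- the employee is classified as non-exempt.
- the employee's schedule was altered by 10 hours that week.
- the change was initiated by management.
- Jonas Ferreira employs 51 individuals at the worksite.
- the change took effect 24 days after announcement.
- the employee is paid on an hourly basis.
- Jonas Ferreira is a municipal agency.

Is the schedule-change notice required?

(a) < 14 days' notice — fails.
(b) not employee-requested — met.
(1) = F AND T = false.
(A) past probation — met.
(B) tenure ≥ 24 mo. — met.
(C) hours reduced — satisfied.
(D) no CBA — satisfied.
So (i) is satisfied (T AND T AND T AND T).
(A) no recent notice — fails.
(B) ≥ 14 at site — satisfied.
(ii): F AND T → false.
(A) not (non-exempt) — not met.
(B) not (hourly-paid) — not met.
(iii) = F AND F = false.
So (a) is satisfied (T OR F OR F).
(b) public agency — satisfied.
(c) schedule shift > 8h — holds.
So (2) is satisfied (T AND T AND T).
Overall: F OR T → true.

Yes — required.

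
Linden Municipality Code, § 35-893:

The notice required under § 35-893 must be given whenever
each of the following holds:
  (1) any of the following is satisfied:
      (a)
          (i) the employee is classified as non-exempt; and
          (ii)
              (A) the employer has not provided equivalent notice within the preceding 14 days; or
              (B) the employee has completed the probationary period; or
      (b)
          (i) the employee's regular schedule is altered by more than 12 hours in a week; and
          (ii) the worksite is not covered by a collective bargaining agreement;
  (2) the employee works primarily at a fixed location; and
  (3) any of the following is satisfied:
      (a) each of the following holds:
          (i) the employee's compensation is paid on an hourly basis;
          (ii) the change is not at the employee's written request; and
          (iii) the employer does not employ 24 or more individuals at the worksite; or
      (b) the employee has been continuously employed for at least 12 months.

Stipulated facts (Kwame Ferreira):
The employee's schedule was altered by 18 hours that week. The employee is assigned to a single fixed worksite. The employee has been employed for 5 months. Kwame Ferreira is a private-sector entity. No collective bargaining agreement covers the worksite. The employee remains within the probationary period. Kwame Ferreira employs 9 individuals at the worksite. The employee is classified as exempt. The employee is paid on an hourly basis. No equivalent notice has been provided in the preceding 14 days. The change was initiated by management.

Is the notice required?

(i) non-exempt — fails.
(A) no recent notice — holds.
(B) past probation — not met.
(ii) = T OR F = true.
So (a) is not satisfied (F AND T).
(i) schedule shift > 12h — met.
(ii) no CBA — satisfied.
(b) = T AND T = true.
(1) = F OR T = true.
(2) fixed location — holds.
(i) hourly-paid — met.
(ii) not employee-requested — holds.
(iii) not (≥ 24 at site) — met.
(a): T AND T AND T → true.
(b) tenure ≥ 12 mo. — fails.
(3) = T OR F = true.
So Overall is satisfied (T AND T AND T).

Yes — required.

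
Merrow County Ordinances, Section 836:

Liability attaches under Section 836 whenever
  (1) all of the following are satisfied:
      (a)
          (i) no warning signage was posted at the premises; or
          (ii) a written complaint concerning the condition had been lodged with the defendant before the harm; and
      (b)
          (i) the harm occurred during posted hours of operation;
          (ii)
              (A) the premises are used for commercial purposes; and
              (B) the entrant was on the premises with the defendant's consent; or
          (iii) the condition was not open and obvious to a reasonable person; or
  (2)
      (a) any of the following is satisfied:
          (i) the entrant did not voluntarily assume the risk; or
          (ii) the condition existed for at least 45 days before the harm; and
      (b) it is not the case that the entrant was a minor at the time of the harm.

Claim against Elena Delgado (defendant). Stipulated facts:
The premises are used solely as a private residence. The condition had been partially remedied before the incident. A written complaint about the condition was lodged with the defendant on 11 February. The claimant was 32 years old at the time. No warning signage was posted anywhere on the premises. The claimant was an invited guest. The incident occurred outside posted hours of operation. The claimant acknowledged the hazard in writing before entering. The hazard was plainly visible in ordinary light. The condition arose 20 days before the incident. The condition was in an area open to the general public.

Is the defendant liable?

(i) no signage posted — met.
(ii) complaint lodged — holds.
(a) = T OR T = true.
(i) during posted hours — not satisfied.
(A) commercial use — not met.
(B) consent to enter — satisfied.
(ii) = F AND T = false.
(iii) not open/obvious — not met.
(b): F OR F OR F → false.
(1): T AND F → false.
(i) no assumed risk — fails.
(ii) condition ≥45 days old — fails.
So (a) is not satisfied (F OR F).
(b) not (entrant a minor) — holds.
So (2) is not satisfied (F AND T).
Overall = F OR F = false.

No — not liable.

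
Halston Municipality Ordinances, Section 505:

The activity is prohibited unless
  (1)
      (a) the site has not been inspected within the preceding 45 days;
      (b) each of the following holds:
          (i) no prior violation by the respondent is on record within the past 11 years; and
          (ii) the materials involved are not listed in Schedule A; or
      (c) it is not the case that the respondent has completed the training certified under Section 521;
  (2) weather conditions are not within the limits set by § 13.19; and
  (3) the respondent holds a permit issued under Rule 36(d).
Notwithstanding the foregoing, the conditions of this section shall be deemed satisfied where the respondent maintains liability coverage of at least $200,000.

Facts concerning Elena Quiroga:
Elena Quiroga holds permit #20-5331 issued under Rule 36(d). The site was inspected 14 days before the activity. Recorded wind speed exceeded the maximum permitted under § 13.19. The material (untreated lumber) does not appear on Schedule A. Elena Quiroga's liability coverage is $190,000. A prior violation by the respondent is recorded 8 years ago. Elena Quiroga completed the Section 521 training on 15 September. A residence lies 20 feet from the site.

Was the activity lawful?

No — unlawful.

(a) not (site inspected) — fails.
(i) no prior violation — fails.
(ii) not (Schedule A material) — satisfied.
So (b) is not satisfied (F AND T).
(c) not (training certified) — not met.
(1): F OR F OR F → false.
(2) not (weather ok) — holds.
(3) holds permit — met.
Overall = F AND T AND T = false.
Exception (coverage ≥ $200,000) — not satisfied.
Result: main false OR exception false → false.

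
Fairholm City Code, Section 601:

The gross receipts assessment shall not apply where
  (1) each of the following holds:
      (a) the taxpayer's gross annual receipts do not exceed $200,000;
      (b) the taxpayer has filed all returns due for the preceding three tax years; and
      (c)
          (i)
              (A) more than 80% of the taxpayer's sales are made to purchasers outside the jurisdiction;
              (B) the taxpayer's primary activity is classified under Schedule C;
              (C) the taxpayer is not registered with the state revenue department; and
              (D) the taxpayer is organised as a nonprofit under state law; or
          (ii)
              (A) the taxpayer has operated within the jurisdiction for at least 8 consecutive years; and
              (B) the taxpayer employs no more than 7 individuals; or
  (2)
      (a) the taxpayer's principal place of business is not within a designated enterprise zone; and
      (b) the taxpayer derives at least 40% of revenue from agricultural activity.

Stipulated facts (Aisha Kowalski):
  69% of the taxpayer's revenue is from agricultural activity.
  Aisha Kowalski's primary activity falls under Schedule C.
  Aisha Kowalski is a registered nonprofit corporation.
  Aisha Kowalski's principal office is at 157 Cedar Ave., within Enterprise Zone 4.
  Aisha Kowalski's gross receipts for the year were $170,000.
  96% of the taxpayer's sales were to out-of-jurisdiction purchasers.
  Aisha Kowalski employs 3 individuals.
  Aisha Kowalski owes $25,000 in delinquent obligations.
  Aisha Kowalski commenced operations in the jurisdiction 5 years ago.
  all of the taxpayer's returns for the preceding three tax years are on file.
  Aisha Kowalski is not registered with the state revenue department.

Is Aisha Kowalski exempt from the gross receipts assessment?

Yes — exempt.

(a) receipts ≤ $200,000 — holds.
(b) returns current — holds.
(A) >80% out-of-jur. sales — met.
(B) Schedule C activity — holds.
(C) not (state-registered) — holds.
(D) nonprofit — satisfied.
(i): T AND T AND T AND T → true.
(A) ≥ 8 yrs in jurisdiction — fails.
(B) ≤ 7 employees — met.
So (ii) is not satisfied (F AND T).
So (c) is satisfied (T OR F).
(1): T AND T AND T → true.
(a) not (in enterprise zone) — not met.
(b) ≥40% agricultural — satisfied.
(2): F AND T → false.
Overall = T OR F = true.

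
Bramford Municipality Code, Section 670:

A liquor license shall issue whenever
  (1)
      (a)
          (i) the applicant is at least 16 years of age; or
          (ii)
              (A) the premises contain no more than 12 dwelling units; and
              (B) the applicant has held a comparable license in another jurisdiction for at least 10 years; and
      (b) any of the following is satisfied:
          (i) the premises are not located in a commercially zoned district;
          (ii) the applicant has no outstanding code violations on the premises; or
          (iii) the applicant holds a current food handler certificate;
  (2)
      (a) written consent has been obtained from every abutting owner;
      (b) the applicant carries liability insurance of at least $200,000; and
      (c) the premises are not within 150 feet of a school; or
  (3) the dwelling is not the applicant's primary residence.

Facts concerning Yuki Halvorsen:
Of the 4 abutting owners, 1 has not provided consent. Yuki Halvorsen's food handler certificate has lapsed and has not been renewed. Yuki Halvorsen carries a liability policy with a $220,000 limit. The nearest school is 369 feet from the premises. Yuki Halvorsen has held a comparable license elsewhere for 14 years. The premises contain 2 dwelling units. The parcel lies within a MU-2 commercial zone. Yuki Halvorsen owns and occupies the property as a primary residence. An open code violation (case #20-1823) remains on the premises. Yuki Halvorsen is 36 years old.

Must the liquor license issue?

(i) age ≥ 16 — holds.
(A) ≤ 12 units — holds.
(B) prior license ≥ 10 yr — holds.
(ii): T AND T → true.
(a) = T OR T = true.
(i) not (commercially zoned) — not satisfied.
(ii) no code violations — not met.
(iii) food handler cert. — fails.
(b) = F OR F OR F = false.
So (1) is not satisfied (T AND F).
(a) all abutters consent — fails.
(b) insurance ≥ $200,000 — holds.
(c) ≥150 ft from school — met.
(2) = F AND T AND T = false.
(3) not (primary residence) — fails.
Overall = F OR F OR F = false.

No — denied.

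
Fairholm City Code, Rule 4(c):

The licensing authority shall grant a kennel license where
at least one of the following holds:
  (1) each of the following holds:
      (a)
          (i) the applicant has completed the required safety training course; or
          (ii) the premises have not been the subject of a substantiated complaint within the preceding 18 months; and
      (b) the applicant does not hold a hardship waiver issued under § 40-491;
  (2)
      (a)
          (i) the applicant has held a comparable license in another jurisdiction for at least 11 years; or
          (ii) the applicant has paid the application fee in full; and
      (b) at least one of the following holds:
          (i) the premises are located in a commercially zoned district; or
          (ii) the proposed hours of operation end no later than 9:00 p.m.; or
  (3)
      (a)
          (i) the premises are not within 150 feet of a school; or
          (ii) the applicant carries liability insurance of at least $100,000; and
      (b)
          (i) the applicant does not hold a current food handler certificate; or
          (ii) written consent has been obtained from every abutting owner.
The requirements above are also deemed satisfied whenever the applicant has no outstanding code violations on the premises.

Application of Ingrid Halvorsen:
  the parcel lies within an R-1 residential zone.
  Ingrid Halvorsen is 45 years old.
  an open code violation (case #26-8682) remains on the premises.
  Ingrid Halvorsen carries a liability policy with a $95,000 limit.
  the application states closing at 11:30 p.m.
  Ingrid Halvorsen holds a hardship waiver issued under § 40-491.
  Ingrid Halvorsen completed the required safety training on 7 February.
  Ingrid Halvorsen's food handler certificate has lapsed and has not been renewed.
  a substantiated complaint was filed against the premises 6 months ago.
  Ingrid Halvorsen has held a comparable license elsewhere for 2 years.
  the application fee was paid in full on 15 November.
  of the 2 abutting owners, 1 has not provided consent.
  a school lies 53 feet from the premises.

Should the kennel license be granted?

No — denied.

(i) safety training — satisfied.
(ii) no complaint in 18 mo. — not met.
(a): T OR F → true.
(b) not (hardship waiver) — fails.
(1) = T AND F = false.
(i) prior license ≥ 11 yr — not met.
(ii) fee paid — met.
So (a) is satisfied (F OR T).
(i) commercially zoned — fails.
(ii) closes by 9 p.m. — fails.
So (b) is not satisfied (F OR F).
So (2) is not satisfied (T AND F).
(i) ≥150 ft from school — fails.
(ii) insurance ≥ $100,000 — not satisfied.
(a) = F OR F = false.
(i) not (food handler cert.) — satisfied.
(ii) all abutters consent — not met.
So (b) is satisfied (T OR F).
(3) = F AND T = false.
So Overall is not satisfied (F OR F OR F).
Exception (no code violations) — not satisfied.
Result: main false OR exception false → false.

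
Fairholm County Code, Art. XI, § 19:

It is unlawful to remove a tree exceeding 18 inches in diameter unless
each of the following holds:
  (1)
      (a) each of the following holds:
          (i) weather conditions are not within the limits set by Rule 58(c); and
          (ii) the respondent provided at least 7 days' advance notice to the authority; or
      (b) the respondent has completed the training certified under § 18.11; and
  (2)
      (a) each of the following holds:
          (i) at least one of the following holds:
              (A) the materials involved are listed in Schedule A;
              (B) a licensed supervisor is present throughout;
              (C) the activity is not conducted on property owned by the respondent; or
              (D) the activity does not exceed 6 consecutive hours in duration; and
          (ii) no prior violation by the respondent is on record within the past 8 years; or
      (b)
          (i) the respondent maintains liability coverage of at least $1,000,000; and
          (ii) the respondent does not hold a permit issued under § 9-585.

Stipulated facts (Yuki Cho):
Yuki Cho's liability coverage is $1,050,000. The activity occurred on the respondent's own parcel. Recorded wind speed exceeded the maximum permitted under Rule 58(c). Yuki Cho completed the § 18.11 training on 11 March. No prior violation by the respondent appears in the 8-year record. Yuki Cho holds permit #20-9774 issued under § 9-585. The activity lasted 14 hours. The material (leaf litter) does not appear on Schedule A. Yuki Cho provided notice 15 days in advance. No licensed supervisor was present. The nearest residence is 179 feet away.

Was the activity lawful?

(i) not (weather ok) — satisfied.
(ii) ≥7 days' notice — satisfied.
(a): T AND T → true.
(b) training certified — satisfied.
So (1) is satisfied (T OR T).
(A) Schedule A material — not satisfied.
(B) supervisor present — fails.
(C) not (own property) — fails.
(D) ≤ 6 hrs duration — not satisfied.
(i) = F OR F OR F OR F = false.
(ii) no prior violation — satisfied.
(a) = F AND T = false.
(i) coverage ≥ $1,000,000 — holds.
(ii) not (holds permit) — not satisfied.
(b) = T AND F = false.
(2) = F OR F = false.
Overall = T AND F = false.

No — unlawful.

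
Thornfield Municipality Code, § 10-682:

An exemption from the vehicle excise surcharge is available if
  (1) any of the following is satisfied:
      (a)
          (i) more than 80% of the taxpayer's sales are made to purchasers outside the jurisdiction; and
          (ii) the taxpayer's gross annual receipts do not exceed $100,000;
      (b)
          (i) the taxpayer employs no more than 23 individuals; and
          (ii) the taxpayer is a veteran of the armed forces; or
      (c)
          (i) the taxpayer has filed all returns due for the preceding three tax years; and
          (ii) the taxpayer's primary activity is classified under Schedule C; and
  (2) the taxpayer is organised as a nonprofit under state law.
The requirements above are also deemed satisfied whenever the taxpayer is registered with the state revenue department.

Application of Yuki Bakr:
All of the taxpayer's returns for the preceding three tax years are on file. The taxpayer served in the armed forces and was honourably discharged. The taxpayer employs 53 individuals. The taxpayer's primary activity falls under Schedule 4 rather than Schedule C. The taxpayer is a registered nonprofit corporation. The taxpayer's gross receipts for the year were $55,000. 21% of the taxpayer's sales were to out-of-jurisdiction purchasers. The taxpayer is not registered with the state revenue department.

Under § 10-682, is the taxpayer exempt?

(i) >80% out-of-jur. sales — not satisfied.
(ii) receipts ≤ $100,000 — satisfied.
(a): F AND T → false.
(i) ≤ 23 employees — not satisfied.
(ii) veteran — holds.
So (b) is not satisfied (F AND T).
(i) returns current — met.
(ii) Schedule C activity — not met.
(c) = T AND F = false.
(1): F OR F OR F → false.
(2) nonprofit — met.
So Overall is not satisfied (F AND T).
Exception (state-registered) — not satisfied.
Result: main false OR exception false → false.

No — not exempt.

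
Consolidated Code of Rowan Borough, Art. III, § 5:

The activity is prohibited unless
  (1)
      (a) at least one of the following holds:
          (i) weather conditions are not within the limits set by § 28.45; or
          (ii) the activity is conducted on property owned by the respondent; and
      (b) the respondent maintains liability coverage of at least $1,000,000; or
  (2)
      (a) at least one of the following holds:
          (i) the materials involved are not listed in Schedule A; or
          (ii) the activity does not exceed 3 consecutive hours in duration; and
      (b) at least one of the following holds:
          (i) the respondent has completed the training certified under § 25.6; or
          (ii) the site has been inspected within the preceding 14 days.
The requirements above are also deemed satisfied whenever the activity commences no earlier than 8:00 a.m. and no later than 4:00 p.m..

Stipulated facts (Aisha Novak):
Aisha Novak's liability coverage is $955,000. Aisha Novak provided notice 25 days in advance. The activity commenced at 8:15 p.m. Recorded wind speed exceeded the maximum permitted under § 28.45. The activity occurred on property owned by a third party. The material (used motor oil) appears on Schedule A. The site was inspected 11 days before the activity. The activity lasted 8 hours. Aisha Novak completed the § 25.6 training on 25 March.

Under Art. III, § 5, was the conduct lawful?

No — unlawful.

(i) not (weather ok) — holds.
(ii) own property — not met.
So (a) is satisfied (T OR F).
(b) coverage ≥ $1,000,000 — not met.
(1) = T AND F = false.
(i) not (Schedule A material) — fails.
(ii) ≤ 3 hrs duration — not met.
So (a) is not satisfied (F OR F).
(i) training certified — met.
(ii) site inspected — holds.
(b): T OR T → true.
(2) = F AND T = false.
Overall: F OR F → false.
Exception (start within hours) — not satisfied.
Result: main false OR exception false → false.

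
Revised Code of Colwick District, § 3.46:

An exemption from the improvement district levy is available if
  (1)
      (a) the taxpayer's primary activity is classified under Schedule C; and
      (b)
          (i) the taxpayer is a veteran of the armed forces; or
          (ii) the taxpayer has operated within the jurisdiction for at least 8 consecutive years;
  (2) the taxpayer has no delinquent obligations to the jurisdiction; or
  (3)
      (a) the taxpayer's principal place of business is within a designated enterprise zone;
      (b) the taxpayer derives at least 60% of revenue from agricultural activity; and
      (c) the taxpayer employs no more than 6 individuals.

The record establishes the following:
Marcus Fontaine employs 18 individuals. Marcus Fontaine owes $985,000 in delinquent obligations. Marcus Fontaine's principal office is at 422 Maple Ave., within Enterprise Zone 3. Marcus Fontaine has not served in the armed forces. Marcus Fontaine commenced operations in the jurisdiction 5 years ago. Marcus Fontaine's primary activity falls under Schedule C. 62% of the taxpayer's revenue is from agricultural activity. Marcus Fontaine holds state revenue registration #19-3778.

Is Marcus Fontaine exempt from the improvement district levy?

(a) Schedule C activity — satisfied.
(i) veteran — not met.
(ii) ≥ 8 yrs in jurisdiction — fails.
(b): F OR F → false.
(1) = T AND F = false.
(2) no delinquency — not met.
(a) in enterprise zone — met.
(b) ≥60% agricultural — holds.
(c) ≤ 6 employees — not met.
So (3) is not satisfied (T AND T AND F).
Overall = F OR F OR F = false.

No — not exempt.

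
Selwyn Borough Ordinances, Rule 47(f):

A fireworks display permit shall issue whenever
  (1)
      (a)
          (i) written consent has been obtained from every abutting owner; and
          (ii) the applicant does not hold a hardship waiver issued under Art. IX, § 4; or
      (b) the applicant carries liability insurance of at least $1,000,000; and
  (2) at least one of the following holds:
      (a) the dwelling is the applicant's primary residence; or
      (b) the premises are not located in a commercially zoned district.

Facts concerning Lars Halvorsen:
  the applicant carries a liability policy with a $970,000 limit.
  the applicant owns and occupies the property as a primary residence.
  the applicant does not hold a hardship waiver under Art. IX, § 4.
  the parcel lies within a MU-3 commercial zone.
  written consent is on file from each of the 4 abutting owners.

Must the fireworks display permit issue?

Yes — granted.

(i) all abutters consent — met.
(ii) not (hardship waiver) — met.
(a): T AND T → true.
(b) insurance ≥ $1,000,000 — fails.
(1) = T OR F = true.
(a) primary residence — satisfied.
(b) not (commercially zoned) — not met.
(2) = T OR F = true.
Overall = T AND T = true.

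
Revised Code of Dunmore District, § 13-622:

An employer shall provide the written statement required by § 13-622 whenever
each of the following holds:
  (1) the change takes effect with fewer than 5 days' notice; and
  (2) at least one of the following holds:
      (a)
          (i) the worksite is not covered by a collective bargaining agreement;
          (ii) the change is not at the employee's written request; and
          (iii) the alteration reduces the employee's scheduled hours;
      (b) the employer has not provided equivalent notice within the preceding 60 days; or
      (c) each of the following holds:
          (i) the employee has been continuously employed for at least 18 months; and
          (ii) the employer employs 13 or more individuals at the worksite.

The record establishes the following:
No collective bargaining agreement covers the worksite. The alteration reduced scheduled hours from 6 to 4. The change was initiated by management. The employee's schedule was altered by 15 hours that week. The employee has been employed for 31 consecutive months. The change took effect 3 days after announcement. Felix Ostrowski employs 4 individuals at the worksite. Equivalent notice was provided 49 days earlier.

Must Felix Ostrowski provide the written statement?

(1) < 5 days' notice — holds.
(i) no CBA — met.
(ii) not employee-requested — holds.
(iii) hours reduced — satisfied.
So (a) is satisfied (T AND T AND T).
(b) no recent notice — not met.
(i) tenure ≥ 18 mo. — satisfied.
(ii) ≥ 13 at site — not satisfied.
(c) = T AND F = false.
(2): T OR F OR F → true.
Overall: T AND T → true.

Yes — required.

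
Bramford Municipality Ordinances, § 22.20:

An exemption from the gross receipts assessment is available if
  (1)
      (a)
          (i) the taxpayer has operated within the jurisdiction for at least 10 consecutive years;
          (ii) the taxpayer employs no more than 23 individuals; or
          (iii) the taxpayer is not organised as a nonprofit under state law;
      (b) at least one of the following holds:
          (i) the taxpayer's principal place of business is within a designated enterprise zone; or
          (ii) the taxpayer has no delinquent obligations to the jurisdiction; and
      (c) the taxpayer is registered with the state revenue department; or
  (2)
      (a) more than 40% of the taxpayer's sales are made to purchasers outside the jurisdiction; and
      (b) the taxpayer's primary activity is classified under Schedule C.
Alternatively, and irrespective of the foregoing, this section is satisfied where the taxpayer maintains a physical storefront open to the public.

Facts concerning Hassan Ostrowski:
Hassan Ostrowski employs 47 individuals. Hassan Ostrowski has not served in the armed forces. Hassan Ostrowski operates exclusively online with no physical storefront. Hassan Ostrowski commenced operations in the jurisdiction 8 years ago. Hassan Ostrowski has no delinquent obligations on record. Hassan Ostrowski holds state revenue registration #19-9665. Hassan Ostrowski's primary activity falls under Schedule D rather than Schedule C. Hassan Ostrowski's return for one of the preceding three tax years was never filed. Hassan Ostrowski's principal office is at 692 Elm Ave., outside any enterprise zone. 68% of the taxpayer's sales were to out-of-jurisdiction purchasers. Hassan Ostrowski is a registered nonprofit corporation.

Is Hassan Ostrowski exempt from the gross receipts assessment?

(i) ≥ 10 yrs in jurisdiction — fails.
(ii) ≤ 23 employees — not satisfied.
(iii) not (nonprofit) — fails.
(a) = F OR F OR F = false.
(i) in enterprise zone — fails.
(ii) no delinquency — satisfied.
(b) = F OR T = true.
(c) state-registered — holds.
So (1) is not satisfied (F AND T AND T).
(a) >40% out-of-jur. sales — met.
(b) Schedule C activity — fails.
(2): T AND F → false.
So Overall is not satisfied (F OR F).
Exception (has storefront) — not satisfied.
Result: main false OR exception false → false.

No — not exempt.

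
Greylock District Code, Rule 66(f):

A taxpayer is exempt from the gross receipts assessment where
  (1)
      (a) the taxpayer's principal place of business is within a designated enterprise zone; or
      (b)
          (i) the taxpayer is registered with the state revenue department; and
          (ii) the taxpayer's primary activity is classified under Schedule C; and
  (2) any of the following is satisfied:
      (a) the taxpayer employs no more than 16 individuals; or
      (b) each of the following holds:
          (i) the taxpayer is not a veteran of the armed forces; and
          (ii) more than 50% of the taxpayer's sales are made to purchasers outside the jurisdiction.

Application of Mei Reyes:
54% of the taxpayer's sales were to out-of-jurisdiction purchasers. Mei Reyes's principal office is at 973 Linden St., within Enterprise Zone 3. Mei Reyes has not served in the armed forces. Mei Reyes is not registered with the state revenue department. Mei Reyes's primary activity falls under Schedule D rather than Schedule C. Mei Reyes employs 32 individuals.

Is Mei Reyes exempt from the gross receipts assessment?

(a) in enterprise zone — met.
(i) state-registered — fails.
(ii) Schedule C activity — not met.
So (b) is not satisfied (F AND F).
So (1) is satisfied (T OR F).
(a) ≤ 16 employees — fails.
(i) not (veteran) — satisfied.
(ii) >50% out-of-jur. sales — holds.
So (b) is satisfied (T AND T).
So (2) is satisfied (F OR T).
Overall = T AND T = true.

Yes — exempt.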